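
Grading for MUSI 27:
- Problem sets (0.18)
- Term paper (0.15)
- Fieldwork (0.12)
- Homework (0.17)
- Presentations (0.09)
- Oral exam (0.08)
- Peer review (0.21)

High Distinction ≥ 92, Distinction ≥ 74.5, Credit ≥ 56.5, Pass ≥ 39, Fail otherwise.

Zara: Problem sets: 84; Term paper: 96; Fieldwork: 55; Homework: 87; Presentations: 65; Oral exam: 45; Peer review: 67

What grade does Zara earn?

Weighted total:
  Problem sets 84 × 0.18 = 15.12
  Term paper 96 × 0.15 = 14.4
  Fieldwork 55 × 0.12 = 6.6
  Homework 87 × 0.17 = 14.79
  Presentations 65 × 0.09 = 5.85
  Oral exam 45 × 0.08 = 3.6
  Peer review 67 × 0.21 = 14.07
Sum = 74.43
74.43 is ≥ 56.5 and < 74.5 → Credit

Credit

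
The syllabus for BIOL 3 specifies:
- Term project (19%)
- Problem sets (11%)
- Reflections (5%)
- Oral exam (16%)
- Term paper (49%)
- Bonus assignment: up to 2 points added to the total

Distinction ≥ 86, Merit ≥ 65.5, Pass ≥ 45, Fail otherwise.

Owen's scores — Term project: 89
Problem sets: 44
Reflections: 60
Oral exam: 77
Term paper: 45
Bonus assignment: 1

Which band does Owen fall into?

Pass

Weighted total:
  Term project 89 × 0.19 = 16.91
  Problem sets 44 × 0.11 = 4.84
  Reflections 60 × 0.05 = 3
  Oral exam 77 × 0.16 = 12.32
  Term paper 45 × 0.49 = 22.05
Sum = 59.12
Bonus assignment: 59.12 + 1 = 60.12
60.12 is ≥ 45 and < 65.5 → Pass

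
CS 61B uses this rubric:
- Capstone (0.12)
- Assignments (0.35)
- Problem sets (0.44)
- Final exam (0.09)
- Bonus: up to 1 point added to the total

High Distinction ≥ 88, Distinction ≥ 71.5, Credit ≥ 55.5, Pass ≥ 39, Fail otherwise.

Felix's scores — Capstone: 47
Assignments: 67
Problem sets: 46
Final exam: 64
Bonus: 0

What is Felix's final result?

Weighted total:
  Capstone 47 × 0.12 = 5.64
  Assignments 67 × 0.35 = 23.45
  Problem sets 46 × 0.44 = 20.24
  Final exam 64 × 0.09 = 5.76
Sum = 55.09
Bonus: 55.09 + 0 = 55.09
55.09 is ≥ 39 and < 55.5 → Pass

Pass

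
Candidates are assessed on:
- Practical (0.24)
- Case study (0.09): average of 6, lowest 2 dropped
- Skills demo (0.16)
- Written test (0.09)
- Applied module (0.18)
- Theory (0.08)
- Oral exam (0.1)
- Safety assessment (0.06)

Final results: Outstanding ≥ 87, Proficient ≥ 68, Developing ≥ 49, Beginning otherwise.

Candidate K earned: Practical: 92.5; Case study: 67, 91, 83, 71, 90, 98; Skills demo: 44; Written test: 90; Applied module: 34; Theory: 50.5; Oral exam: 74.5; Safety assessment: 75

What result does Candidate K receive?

Case study: drop 67, 71 → average of remaining 4 = 362/4 = 90.5
Weighted total:
  Practical 92.5 × 0.24 = 22.2
  Case study 90.5 × 0.09 = 8.145
  Skills demo 44 × 0.16 = 7.04
  Written test 90 × 0.09 = 8.1
  Applied module 34 × 0.18 = 6.12
  Theory 50.5 × 0.08 = 4.04
  Oral exam 74.5 × 0.1 = 7.45
  Safety assessment 75 × 0.06 = 4.5
Sum = 67.595
67.595 is ≥ 49 and < 68 → Developing

Developing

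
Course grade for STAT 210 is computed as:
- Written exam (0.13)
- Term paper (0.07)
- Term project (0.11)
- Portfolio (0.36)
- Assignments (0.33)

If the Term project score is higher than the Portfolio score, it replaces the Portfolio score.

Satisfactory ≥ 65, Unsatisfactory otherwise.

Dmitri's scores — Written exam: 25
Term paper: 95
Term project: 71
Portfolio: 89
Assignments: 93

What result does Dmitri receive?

Satisfactory

Term project (71) ≤ Portfolio (89), so Portfolio stays at 89.
Weighted total:
  Written exam 25 × 0.13 = 3.25
  Term paper 95 × 0.07 = 6.65
  Term project 71 × 0.11 = 7.81
  Portfolio 89 × 0.36 = 32.04
  Assignments 93 × 0.33 = 30.69
Sum = 80.44
80.44 ≥ 65 → Satisfactory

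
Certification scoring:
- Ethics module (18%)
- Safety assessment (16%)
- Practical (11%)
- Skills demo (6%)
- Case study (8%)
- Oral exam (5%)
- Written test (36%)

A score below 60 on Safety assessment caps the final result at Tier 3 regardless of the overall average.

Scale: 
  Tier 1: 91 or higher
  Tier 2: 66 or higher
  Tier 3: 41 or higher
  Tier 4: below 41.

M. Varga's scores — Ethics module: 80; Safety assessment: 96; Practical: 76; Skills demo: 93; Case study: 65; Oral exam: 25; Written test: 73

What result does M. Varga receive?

Tier 2

Safety assessment score 96 ≥ 60: minimum met.
Weighted total:
  Ethics module 80 × 0.18 = 14.4
  Safety assessment 96 × 0.16 = 15.36
  Practical 76 × 0.11 = 8.36
  Skills demo 93 × 0.06 = 5.58
  Case study 65 × 0.08 = 5.2
  Oral exam 25 × 0.05 = 1.25
  Written test 73 × 0.36 = 26.28
Sum = 76.43
76.43 is ≥ 66 and < 91 → Tier 2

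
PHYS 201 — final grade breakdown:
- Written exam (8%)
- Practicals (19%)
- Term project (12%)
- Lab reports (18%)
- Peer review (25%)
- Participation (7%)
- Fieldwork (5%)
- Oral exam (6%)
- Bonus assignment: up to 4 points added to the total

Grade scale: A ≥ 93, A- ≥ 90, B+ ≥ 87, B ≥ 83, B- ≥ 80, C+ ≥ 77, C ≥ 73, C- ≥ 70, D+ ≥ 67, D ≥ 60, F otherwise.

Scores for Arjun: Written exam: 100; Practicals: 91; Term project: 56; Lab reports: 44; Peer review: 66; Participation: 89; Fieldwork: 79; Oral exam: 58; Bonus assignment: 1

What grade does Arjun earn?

Weighted total:
  Written exam 100 × 0.08 = 8
  Practicals 91 × 0.19 = 17.29
  Term project 56 × 0.12 = 6.72
  Lab reports 44 × 0.18 = 7.92
  Peer review 66 × 0.25 = 16.5
  Participation 89 × 0.07 = 6.23
  Fieldwork 79 × 0.05 = 3.95
  Oral exam 58 × 0.06 = 3.48
Sum = 70.09
Bonus assignment: 70.09 + 1 = 71.09
71.09 is ≥ 70 and < 73 → C-

C-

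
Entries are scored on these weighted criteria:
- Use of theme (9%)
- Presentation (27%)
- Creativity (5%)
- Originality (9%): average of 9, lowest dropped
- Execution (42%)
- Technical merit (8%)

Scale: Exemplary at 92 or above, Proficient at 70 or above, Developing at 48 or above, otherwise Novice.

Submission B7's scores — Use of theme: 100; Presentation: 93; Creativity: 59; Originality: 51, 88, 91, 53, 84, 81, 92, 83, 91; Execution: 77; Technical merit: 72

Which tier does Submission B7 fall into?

Proficient

Originality: drop 51 → average of remaining 8 = 663/8 = 82.875
Weighted total:
  Use of theme 100 × 0.09 = 9
  Presentation 93 × 0.27 = 25.11
  Creativity 59 × 0.05 = 2.95
  Originality 82.875 × 0.09 = 7.45875
  Execution 77 × 0.42 = 32.34
  Technical merit 72 × 0.08 = 5.76
Sum = 82.61875
82.61875 is ≥ 70 and < 92 → Proficient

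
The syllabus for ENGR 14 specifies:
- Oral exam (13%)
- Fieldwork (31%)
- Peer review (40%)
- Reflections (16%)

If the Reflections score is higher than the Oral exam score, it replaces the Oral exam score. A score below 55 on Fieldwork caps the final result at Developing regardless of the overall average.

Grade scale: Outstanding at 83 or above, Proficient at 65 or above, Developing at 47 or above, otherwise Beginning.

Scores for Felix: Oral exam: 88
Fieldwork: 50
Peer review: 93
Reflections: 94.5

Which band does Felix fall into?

Developing

Reflections (94.5) > Oral exam (88), so Oral exam counts as 94.5.
Fieldwork score 50 < 55: minimum not met.
Weighted total:
  Oral exam 94.5 × 0.13 = 12.285
  Fieldwork 50 × 0.31 = 15.5
  Peer review 93 × 0.4 = 37.2
  Reflections 94.5 × 0.16 = 15.12
Sum = 80.105
80.105 would be Proficient; cap at Developing applies → Developing.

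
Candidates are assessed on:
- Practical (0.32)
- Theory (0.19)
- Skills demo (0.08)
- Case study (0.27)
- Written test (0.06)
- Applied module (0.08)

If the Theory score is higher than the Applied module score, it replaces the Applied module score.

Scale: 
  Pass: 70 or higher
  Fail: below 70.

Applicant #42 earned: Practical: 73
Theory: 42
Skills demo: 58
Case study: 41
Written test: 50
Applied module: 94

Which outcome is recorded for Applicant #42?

Fail

Theory (42) ≤ Applied module (94), so Applied module stays at 94.
Weighted total:
  Practical 73 × 0.32 = 23.36
  Theory 42 × 0.19 = 7.98
  Skills demo 58 × 0.08 = 4.64
  Case study 41 × 0.27 = 11.07
  Written test 50 × 0.06 = 3
  Applied module 94 × 0.08 = 7.52
Sum = 57.57
57.57 < 70 → Fail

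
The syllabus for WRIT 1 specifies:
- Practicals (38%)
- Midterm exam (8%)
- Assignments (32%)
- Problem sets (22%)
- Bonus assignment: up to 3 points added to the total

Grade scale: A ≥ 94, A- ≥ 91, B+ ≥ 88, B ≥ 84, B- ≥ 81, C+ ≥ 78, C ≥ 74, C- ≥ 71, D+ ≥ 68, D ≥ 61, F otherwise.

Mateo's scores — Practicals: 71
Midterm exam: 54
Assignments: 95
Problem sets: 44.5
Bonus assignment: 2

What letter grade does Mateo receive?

Weighted total:
  Practicals 71 × 0.38 = 26.98
  Midterm exam 54 × 0.08 = 4.32
  Assignments 95 × 0.32 = 30.4
  Problem sets 44.5 × 0.22 = 9.79
Sum = 71.49
Bonus assignment: 71.49 + 2 = 73.49
73.49 is ≥ 71 and < 74 → C-

C-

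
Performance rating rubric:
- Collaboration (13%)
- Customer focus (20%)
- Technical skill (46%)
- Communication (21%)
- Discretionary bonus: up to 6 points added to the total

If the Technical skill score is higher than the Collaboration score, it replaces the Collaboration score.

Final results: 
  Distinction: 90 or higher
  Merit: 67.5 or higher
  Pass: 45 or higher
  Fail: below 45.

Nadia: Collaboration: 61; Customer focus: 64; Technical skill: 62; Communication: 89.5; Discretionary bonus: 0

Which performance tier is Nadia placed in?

Merit

Technical skill (62) > Collaboration (61), so Collaboration counts as 62.
Weighted total:
  Collaboration 62 × 0.13 = 8.06
  Customer focus 64 × 0.2 = 12.8
  Technical skill 62 × 0.46 = 28.52
  Communication 89.5 × 0.21 = 18.795
Sum = 68.175
Discretionary bonus: 68.175 + 0 = 68.175
68.175 is ≥ 67.5 and < 90 → Merit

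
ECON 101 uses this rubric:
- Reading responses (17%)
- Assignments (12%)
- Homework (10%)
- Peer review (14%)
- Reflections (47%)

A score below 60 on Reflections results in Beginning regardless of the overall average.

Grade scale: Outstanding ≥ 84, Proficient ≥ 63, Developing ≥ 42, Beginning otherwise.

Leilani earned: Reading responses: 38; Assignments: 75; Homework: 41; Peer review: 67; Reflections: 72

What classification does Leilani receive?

Developing

Reflections score 72 ≥ 60: minimum met.
Weighted total:
  Reading responses 38 × 0.17 = 6.46
  Assignments 75 × 0.12 = 9
  Homework 41 × 0.1 = 4.1
  Peer review 67 × 0.14 = 9.38
  Reflections 72 × 0.47 = 33.84
Sum = 62.78
62.78 is ≥ 42 and < 63 → Developing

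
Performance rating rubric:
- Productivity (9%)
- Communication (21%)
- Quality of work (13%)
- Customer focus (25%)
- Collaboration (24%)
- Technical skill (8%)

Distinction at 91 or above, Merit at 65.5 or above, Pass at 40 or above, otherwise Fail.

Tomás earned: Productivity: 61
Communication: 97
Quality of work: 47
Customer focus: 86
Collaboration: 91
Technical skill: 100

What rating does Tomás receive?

Weighted total:
  Productivity 61 × 0.09 = 5.49
  Communication 97 × 0.21 = 20.37
  Quality of work 47 × 0.13 = 6.11
  Customer focus 86 × 0.25 = 21.5
  Collaboration 91 × 0.24 = 21.84
  Technical skill 100 × 0.08 = 8
Sum = 83.31
83.31 is ≥ 65.5 and < 91 → Merit

Merit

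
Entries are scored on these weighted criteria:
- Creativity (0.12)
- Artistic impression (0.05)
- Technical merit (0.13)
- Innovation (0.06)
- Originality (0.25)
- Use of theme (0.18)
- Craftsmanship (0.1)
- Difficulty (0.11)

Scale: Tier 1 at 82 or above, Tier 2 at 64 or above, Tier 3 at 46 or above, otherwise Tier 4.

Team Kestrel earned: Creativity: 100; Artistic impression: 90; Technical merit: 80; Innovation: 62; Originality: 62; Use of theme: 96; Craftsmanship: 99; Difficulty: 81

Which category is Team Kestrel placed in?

Weighted total:
  Creativity 100 × 0.12 = 12
  Artistic impression 90 × 0.05 = 4.5
  Technical merit 80 × 0.13 = 10.4
  Innovation 62 × 0.06 = 3.72
  Originality 62 × 0.25 = 15.5
  Use of theme 96 × 0.18 = 17.28
  Craftsmanship 99 × 0.1 = 9.9
  Difficulty 81 × 0.11 = 8.91
Sum = 82.21
82.21 ≥ 82 → Tier 1

Tier 1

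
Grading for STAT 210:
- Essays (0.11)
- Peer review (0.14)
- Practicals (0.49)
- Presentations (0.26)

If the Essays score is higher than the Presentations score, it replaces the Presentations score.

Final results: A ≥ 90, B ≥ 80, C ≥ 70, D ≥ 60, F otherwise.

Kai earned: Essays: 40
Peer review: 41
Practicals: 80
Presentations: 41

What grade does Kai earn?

Essays (40) ≤ Presentations (41), so Presentations stays at 41.
Weighted total:
  Essays 40 × 0.11 = 4.4
  Peer review 41 × 0.14 = 5.74
  Practicals 80 × 0.49 = 39.2
  Presentations 41 × 0.26 = 10.66
Sum = 60
60 is ≥ 60 and < 70 → D

D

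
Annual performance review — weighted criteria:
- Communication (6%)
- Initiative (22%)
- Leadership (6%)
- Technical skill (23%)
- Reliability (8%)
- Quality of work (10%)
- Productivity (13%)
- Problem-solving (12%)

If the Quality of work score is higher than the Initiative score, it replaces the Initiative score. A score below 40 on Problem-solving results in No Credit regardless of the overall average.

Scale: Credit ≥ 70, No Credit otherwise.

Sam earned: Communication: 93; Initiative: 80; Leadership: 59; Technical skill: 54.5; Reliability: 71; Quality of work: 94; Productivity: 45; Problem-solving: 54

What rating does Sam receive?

No Credit

Quality of work (94) > Initiative (80), so Initiative counts as 94.
Problem-solving score 54 ≥ 40: minimum met.
Weighted total:
  Communication 93 × 0.06 = 5.58
  Initiative 94 × 0.22 = 20.68
  Leadership 59 × 0.06 = 3.54
  Technical skill 54.5 × 0.23 = 12.535
  Reliability 71 × 0.08 = 5.68
  Quality of work 94 × 0.1 = 9.4
  Productivity 45 × 0.13 = 5.85
  Problem-solving 54 × 0.12 = 6.48
Sum = 69.745
69.745 < 70 → No Credit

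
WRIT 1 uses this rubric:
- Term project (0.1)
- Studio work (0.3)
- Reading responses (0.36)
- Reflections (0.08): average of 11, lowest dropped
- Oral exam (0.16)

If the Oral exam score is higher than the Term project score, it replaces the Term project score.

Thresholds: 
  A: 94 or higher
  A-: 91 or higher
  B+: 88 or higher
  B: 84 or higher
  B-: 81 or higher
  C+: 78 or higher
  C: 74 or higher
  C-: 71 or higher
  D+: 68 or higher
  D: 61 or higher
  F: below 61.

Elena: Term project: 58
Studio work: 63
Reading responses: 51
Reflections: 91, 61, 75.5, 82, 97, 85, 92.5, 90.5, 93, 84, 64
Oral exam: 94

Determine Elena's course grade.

Reflections: drop 61 → average of remaining 10 = 854.5/10 = 85.45
Oral exam (94) > Term project (58), so Term project counts as 94.
Weighted total:
  Term project 94 × 0.1 = 9.4
  Studio work 63 × 0.3 = 18.9
  Reading responses 51 × 0.36 = 18.36
  Reflections 85.45 × 0.08 = 6.836
  Oral exam 94 × 0.16 = 15.04
Sum = 68.536
68.536 is ≥ 68 and < 71 → D+

D+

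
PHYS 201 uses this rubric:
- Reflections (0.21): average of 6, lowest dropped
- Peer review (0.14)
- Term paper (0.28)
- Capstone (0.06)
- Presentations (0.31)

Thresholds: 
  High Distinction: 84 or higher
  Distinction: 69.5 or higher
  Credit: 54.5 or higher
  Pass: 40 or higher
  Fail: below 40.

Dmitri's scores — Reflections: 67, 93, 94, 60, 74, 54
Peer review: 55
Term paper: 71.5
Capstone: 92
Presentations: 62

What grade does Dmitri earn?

Credit

Reflections: drop 54 → average of remaining 5 = 388/5 = 77.6
Weighted total:
  Reflections 77.6 × 0.21 = 16.296
  Peer review 55 × 0.14 = 7.7
  Term paper 71.5 × 0.28 = 20.02
  Capstone 92 × 0.06 = 5.52
  Presentations 62 × 0.31 = 19.22
Sum = 68.756
68.756 is ≥ 54.5 and < 69.5 → Credit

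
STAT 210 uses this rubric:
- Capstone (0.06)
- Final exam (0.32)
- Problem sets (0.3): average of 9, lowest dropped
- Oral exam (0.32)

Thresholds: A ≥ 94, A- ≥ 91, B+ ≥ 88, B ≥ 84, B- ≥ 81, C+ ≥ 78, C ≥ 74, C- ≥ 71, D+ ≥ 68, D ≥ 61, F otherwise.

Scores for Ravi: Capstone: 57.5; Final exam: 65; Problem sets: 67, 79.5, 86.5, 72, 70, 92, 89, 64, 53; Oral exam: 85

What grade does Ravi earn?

C

Problem sets: drop 53 → average of remaining 8 = 620/8 = 77.5
Weighted total:
  Capstone 57.5 × 0.06 = 3.45
  Final exam 65 × 0.32 = 20.8
  Problem sets 77.5 × 0.3 = 23.25
  Oral exam 85 × 0.32 = 27.2
Sum = 74.7
74.7 is ≥ 74 and < 78 → C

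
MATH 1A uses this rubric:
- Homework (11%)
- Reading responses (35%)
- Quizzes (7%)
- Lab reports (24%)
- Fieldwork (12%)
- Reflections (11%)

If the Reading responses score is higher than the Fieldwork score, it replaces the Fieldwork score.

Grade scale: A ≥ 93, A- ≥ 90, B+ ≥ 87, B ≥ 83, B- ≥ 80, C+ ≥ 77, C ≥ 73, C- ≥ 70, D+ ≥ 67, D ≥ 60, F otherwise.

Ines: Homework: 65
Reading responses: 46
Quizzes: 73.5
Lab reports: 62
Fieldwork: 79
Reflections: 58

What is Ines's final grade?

Reading responses (46) ≤ Fieldwork (79), so Fieldwork stays at 79.
Weighted total:
  Homework 65 × 0.11 = 7.15
  Reading responses 46 × 0.35 = 16.1
  Quizzes 73.5 × 0.07 = 5.145
  Lab reports 62 × 0.24 = 14.88
  Fieldwork 79 × 0.12 = 9.48
  Reflections 58 × 0.11 = 6.38
Sum = 59.135
59.135 < 60 → F

F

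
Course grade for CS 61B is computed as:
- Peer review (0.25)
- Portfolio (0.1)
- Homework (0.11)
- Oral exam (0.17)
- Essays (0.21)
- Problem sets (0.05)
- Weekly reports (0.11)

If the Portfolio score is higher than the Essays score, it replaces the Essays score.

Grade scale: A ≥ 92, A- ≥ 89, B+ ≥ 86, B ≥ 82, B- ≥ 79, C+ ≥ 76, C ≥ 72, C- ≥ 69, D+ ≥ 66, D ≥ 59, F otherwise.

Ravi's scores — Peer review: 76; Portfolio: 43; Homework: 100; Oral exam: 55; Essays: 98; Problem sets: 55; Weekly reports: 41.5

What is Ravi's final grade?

Portfolio (43) ≤ Essays (98), so Essays stays at 98.
Weighted total:
  Peer review 76 × 0.25 = 19
  Portfolio 43 × 0.1 = 4.3
  Homework 100 × 0.11 = 11
  Oral exam 55 × 0.17 = 9.35
  Essays 98 × 0.21 = 20.58
  Problem sets 55 × 0.05 = 2.75
  Weekly reports 41.5 × 0.11 = 4.565
Sum = 71.545
71.545 is ≥ 69 and < 72 → C-

C-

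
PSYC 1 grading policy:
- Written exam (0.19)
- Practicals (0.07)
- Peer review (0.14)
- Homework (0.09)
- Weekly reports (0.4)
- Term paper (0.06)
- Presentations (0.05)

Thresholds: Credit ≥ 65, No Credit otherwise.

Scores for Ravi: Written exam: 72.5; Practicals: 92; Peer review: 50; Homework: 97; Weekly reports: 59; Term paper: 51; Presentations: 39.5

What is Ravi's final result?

Weighted total:
  Written exam 72.5 × 0.19 = 13.775
  Practicals 92 × 0.07 = 6.44
  Peer review 50 × 0.14 = 7
  Homework 97 × 0.09 = 8.73
  Weekly reports 59 × 0.4 = 23.6
  Term paper 51 × 0.06 = 3.06
  Presentations 39.5 × 0.05 = 1.975
Sum = 64.58
64.58 < 65 → No Credit

No Credit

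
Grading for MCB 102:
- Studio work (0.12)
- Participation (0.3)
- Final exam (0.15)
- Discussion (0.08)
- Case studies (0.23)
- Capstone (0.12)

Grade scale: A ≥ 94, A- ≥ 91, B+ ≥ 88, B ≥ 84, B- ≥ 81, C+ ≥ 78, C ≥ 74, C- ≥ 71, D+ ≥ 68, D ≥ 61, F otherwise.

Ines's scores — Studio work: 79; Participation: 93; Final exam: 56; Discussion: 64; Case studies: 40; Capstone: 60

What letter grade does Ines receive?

Weighted total:
  Studio work 79 × 0.12 = 9.48
  Participation 93 × 0.3 = 27.9
  Final exam 56 × 0.15 = 8.4
  Discussion 64 × 0.08 = 5.12
  Case studies 40 × 0.23 = 9.2
  Capstone 60 × 0.12 = 7.2
Sum = 67.3
67.3 is ≥ 61 and < 68 → D

D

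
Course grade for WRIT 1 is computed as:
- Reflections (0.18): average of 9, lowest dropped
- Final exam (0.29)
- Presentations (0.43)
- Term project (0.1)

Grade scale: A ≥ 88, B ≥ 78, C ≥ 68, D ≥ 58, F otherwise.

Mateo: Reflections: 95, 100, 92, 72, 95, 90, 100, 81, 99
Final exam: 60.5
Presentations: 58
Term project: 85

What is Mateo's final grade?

D

Reflections: drop 72 → average of remaining 8 = 752/8 = 94
Weighted total:
  Reflections 94 × 0.18 = 16.92
  Final exam 60.5 × 0.29 = 17.545
  Presentations 58 × 0.43 = 24.94
  Term project 85 × 0.1 = 8.5
Sum = 67.905
67.905 is ≥ 58 and < 68 → D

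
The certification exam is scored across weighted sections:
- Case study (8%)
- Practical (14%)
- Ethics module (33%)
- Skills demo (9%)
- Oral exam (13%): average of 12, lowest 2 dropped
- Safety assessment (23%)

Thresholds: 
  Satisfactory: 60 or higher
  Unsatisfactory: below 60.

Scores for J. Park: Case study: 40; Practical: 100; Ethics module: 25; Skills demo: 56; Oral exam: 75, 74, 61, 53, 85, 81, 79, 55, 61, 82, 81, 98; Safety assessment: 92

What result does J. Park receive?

Satisfactory

Oral exam: drop 53, 55 → average of remaining 10 = 777/10 = 77.7
Weighted total:
  Case study 40 × 0.08 = 3.2
  Practical 100 × 0.14 = 14
  Ethics module 25 × 0.33 = 8.25
  Skills demo 56 × 0.09 = 5.04
  Oral exam 77.7 × 0.13 = 10.101
  Safety assessment 92 × 0.23 = 21.16
Sum = 61.751
61.751 ≥ 60 → Satisfactory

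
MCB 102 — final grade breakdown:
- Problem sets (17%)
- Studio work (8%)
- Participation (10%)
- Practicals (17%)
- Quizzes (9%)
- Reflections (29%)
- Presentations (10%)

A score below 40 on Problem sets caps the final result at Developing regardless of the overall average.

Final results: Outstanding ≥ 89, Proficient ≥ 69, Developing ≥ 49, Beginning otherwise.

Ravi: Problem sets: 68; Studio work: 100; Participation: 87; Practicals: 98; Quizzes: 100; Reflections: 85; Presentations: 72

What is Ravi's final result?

Proficient

Problem sets score 68 ≥ 40: minimum met.
Weighted total:
  Problem sets 68 × 0.17 = 11.56
  Studio work 100 × 0.08 = 8
  Participation 87 × 0.1 = 8.7
  Practicals 98 × 0.17 = 16.66
  Quizzes 100 × 0.09 = 9
  Reflections 85 × 0.29 = 24.65
  Presentations 72 × 0.1 = 7.2
Sum = 85.77
85.77 is ≥ 69 and < 89 → Proficient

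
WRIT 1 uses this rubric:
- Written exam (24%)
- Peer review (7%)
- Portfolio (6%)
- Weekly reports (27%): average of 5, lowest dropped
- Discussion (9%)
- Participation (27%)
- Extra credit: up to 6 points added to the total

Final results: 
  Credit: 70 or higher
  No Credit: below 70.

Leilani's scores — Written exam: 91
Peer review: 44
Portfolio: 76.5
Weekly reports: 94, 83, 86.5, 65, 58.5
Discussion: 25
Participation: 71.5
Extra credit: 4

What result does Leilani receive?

Weekly reports: drop 58.5 → average of remaining 4 = 328.5/4 = 82.125
Weighted total:
  Written exam 91 × 0.24 = 21.84
  Peer review 44 × 0.07 = 3.08
  Portfolio 76.5 × 0.06 = 4.59
  Weekly reports 82.125 × 0.27 = 22.17375
  Discussion 25 × 0.09 = 2.25
  Participation 71.5 × 0.27 = 19.305
Sum = 73.23875
Extra credit: 73.23875 + 4 = 77.23875
77.23875 ≥ 70 → Credit

Credit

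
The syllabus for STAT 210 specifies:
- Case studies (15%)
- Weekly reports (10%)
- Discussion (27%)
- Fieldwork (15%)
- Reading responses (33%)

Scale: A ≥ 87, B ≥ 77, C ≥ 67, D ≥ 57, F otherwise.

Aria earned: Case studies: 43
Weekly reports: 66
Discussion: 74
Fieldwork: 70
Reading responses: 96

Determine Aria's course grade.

Weighted total:
  Case studies 43 × 0.15 = 6.45
  Weekly reports 66 × 0.1 = 6.6
  Discussion 74 × 0.27 = 19.98
  Fieldwork 70 × 0.15 = 10.5
  Reading responses 96 × 0.33 = 31.68
Sum = 75.21
75.21 is ≥ 67 and < 77 → C

C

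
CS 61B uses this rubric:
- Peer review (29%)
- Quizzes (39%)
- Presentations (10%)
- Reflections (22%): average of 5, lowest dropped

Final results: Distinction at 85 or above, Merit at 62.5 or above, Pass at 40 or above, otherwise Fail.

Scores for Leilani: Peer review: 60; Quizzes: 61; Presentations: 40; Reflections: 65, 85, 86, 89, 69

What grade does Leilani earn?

Reflections: drop 65 → average of remaining 4 = 329/4 = 82.25
Weighted total:
  Peer review 60 × 0.29 = 17.4
  Quizzes 61 × 0.39 = 23.79
  Presentations 40 × 0.1 = 4
  Reflections 82.25 × 0.22 = 18.095
Sum = 63.285
63.285 is ≥ 62.5 and < 85 → Merit

Merit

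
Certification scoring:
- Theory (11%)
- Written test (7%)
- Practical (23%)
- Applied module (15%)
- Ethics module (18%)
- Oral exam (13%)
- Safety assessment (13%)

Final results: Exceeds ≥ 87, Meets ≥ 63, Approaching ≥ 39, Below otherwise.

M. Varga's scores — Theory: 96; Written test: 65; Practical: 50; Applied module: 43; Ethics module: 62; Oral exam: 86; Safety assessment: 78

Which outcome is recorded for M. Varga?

Meets

Weighted total:
  Theory 96 × 0.11 = 10.56
  Written test 65 × 0.07 = 4.55
  Practical 50 × 0.23 = 11.5
  Applied module 43 × 0.15 = 6.45
  Ethics module 62 × 0.18 = 11.16
  Oral exam 86 × 0.13 = 11.18
  Safety assessment 78 × 0.13 = 10.14
Sum = 65.54
65.54 is ≥ 63 and < 87 → Meets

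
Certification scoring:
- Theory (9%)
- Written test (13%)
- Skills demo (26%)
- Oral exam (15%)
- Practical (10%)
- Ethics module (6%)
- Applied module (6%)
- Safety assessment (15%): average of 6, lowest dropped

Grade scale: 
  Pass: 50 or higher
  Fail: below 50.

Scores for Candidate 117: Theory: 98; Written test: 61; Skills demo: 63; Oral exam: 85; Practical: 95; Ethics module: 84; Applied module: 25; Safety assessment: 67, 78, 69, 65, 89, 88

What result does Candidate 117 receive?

Pass

Safety assessment: drop 65 → average of remaining 5 = 391/5 = 78.2
Weighted total:
  Theory 98 × 0.09 = 8.82
  Written test 61 × 0.13 = 7.93
  Skills demo 63 × 0.26 = 16.38
  Oral exam 85 × 0.15 = 12.75
  Practical 95 × 0.1 = 9.5
  Ethics module 84 × 0.06 = 5.04
  Applied module 25 × 0.06 = 1.5
  Safety assessment 78.2 × 0.15 = 11.73
Sum = 73.65
73.65 ≥ 50 → Pass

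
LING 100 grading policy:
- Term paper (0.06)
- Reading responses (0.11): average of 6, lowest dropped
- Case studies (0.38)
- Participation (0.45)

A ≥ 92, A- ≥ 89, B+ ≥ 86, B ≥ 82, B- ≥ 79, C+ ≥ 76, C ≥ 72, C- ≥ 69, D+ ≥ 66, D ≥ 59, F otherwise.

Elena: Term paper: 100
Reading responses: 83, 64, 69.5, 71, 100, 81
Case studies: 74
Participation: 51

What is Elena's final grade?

D

Reading responses: drop 64 → average of remaining 5 = 404.5/5 = 80.9
Weighted total:
  Term paper 100 × 0.06 = 6
  Reading responses 80.9 × 0.11 = 8.899
  Case studies 74 × 0.38 = 28.12
  Participation 51 × 0.45 = 22.95
Sum = 65.969
65.969 is ≥ 59 and < 66 → D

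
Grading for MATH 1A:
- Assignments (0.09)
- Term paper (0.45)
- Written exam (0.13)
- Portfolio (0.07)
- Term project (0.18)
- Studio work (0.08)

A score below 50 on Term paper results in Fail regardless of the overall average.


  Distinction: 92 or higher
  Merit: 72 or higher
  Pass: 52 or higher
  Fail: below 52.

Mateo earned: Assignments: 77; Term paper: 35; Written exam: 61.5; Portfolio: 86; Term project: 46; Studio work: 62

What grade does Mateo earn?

Term paper score 35 < 50: minimum not met.
Weighted total:
  Assignments 77 × 0.09 = 6.93
  Term paper 35 × 0.45 = 15.75
  Written exam 61.5 × 0.13 = 7.995
  Portfolio 86 × 0.07 = 6.02
  Term project 46 × 0.18 = 8.28
  Studio work 62 × 0.08 = 4.96
Sum = 49.935
Because the Term paper minimum was not met, the result is Fail.

Fail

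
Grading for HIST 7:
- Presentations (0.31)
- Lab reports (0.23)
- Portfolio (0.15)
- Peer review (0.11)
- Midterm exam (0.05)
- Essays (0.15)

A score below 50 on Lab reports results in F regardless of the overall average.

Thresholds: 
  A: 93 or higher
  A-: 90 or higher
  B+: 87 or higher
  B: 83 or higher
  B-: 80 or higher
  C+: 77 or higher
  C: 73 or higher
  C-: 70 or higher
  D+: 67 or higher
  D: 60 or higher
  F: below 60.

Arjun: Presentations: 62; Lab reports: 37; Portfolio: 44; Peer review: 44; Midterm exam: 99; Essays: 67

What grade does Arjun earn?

F

Lab reports score 37 < 50: minimum not met.
Weighted total:
  Presentations 62 × 0.31 = 19.22
  Lab reports 37 × 0.23 = 8.51
  Portfolio 44 × 0.15 = 6.6
  Peer review 44 × 0.11 = 4.84
  Midterm exam 99 × 0.05 = 4.95
  Essays 67 × 0.15 = 10.05
Sum = 54.17
Because the Lab reports minimum was not met, the result is F.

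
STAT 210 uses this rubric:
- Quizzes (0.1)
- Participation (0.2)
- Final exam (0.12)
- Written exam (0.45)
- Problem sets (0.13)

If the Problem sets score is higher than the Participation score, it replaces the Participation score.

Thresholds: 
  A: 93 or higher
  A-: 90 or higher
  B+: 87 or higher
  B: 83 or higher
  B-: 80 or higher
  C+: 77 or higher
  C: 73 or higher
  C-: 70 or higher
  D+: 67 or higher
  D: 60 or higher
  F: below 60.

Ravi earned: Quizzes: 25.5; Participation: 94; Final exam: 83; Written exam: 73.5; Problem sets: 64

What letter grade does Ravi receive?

C-

Problem sets (64) ≤ Participation (94), so Participation stays at 94.
Weighted total:
  Quizzes 25.5 × 0.1 = 2.55
  Participation 94 × 0.2 = 18.8
  Final exam 83 × 0.12 = 9.96
  Written exam 73.5 × 0.45 = 33.075
  Problem sets 64 × 0.13 = 8.32
Sum = 72.705
72.705 is ≥ 70 and < 73 → C-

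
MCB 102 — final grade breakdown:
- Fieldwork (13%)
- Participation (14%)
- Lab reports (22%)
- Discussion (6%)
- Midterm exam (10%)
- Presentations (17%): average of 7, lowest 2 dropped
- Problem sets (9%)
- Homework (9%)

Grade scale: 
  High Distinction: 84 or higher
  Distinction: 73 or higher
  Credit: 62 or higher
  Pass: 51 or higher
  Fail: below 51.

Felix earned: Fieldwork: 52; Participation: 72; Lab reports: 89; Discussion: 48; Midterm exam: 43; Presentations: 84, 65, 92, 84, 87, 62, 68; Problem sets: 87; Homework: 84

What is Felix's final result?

Presentations: drop 62, 65 → average of remaining 5 = 415/5 = 83
Weighted total:
  Fieldwork 52 × 0.13 = 6.76
  Participation 72 × 0.14 = 10.08
  Lab reports 89 × 0.22 = 19.58
  Discussion 48 × 0.06 = 2.88
  Midterm exam 43 × 0.1 = 4.3
  Presentations 83 × 0.17 = 14.11
  Problem sets 87 × 0.09 = 7.83
  Homework 84 × 0.09 = 7.56
Sum = 73.1
73.1 is ≥ 73 and < 84 → Distinction

Distinction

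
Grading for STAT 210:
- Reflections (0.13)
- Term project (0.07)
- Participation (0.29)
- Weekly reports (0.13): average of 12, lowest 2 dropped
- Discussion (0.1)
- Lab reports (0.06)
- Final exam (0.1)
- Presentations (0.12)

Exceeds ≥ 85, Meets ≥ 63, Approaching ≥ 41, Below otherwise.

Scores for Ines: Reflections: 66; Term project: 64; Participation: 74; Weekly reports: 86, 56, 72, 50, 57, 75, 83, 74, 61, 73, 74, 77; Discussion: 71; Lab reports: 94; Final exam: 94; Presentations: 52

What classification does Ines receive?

Weekly reports: drop 50, 56 → average of remaining 10 = 732/10 = 73.2
Weighted total:
  Reflections 66 × 0.13 = 8.58
  Term project 64 × 0.07 = 4.48
  Participation 74 × 0.29 = 21.46
  Weekly reports 73.2 × 0.13 = 9.516
  Discussion 71 × 0.1 = 7.1
  Lab reports 94 × 0.06 = 5.64
  Final exam 94 × 0.1 = 9.4
  Presentations 52 × 0.12 = 6.24
Sum = 72.416
72.416 is ≥ 63 and < 85 → Meets

Meets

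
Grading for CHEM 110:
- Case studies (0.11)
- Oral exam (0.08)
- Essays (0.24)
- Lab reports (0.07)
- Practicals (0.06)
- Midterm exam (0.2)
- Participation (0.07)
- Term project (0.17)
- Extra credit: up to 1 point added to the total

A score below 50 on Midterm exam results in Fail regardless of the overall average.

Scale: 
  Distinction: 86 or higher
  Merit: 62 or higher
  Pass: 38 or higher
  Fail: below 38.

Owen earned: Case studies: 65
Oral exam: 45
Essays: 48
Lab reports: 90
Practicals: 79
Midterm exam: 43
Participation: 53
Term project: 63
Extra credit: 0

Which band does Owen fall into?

Midterm exam score 43 < 50: minimum not met.
Weighted total:
  Case studies 65 × 0.11 = 7.15
  Oral exam 45 × 0.08 = 3.6
  Essays 48 × 0.24 = 11.52
  Lab reports 90 × 0.07 = 6.3
  Practicals 79 × 0.06 = 4.74
  Midterm exam 43 × 0.2 = 8.6
  Participation 53 × 0.07 = 3.71
  Term project 63 × 0.17 = 10.71
Sum = 56.33
Extra credit: 56.33 + 0 = 56.33
Because the Midterm exam minimum was not met, the result is Fail.

Fail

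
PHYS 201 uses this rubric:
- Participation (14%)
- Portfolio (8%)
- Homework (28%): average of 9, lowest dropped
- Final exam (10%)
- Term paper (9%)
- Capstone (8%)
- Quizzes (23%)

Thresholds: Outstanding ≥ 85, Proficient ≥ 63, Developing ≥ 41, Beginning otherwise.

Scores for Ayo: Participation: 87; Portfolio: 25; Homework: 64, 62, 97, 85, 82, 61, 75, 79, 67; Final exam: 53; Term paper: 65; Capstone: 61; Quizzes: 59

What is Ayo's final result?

Proficient

Homework: drop 61 → average of remaining 8 = 611/8 = 76.375
Weighted total:
  Participation 87 × 0.14 = 12.18
  Portfolio 25 × 0.08 = 2
  Homework 76.375 × 0.28 = 21.385
  Final exam 53 × 0.1 = 5.3
  Term paper 65 × 0.09 = 5.85
  Capstone 61 × 0.08 = 4.88
  Quizzes 59 × 0.23 = 13.57
Sum = 65.165
65.165 is ≥ 63 and < 85 → Proficient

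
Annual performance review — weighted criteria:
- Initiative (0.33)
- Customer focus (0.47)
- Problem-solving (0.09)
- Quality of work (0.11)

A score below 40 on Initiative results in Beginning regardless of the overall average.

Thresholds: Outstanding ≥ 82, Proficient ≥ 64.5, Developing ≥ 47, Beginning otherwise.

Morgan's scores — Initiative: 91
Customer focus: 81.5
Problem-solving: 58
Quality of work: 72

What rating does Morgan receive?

Proficient

Initiative score 91 ≥ 40: minimum met.
Weighted total:
  Initiative 91 × 0.33 = 30.03
  Customer focus 81.5 × 0.47 = 38.305
  Problem-solving 58 × 0.09 = 5.22
  Quality of work 72 × 0.11 = 7.92
Sum = 81.475
81.475 is ≥ 64.5 and < 82 → Proficient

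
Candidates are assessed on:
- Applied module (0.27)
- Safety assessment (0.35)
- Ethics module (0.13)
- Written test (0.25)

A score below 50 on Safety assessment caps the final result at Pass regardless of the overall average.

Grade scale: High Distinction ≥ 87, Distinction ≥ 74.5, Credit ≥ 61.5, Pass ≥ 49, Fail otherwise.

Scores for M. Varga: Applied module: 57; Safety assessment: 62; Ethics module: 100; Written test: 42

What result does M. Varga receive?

Pass

Safety assessment score 62 ≥ 50: minimum met.
Weighted total:
  Applied module 57 × 0.27 = 15.39
  Safety assessment 62 × 0.35 = 21.7
  Ethics module 100 × 0.13 = 13
  Written test 42 × 0.25 = 10.5
Sum = 60.59
60.59 is ≥ 49 and < 61.5 → Pass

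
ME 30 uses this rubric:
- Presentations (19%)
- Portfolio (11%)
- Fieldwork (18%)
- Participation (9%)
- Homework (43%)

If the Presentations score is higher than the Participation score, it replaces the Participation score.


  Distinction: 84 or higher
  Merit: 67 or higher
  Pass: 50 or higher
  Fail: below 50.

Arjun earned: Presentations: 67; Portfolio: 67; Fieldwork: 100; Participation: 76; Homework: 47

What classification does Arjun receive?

Pass

Presentations (67) ≤ Participation (76), so Participation stays at 76.
Weighted total:
  Presentations 67 × 0.19 = 12.73
  Portfolio 67 × 0.11 = 7.37
  Fieldwork 100 × 0.18 = 18
  Participation 76 × 0.09 = 6.84
  Homework 47 × 0.43 = 20.21
Sum = 65.15
65.15 is ≥ 50 and < 67 → Pass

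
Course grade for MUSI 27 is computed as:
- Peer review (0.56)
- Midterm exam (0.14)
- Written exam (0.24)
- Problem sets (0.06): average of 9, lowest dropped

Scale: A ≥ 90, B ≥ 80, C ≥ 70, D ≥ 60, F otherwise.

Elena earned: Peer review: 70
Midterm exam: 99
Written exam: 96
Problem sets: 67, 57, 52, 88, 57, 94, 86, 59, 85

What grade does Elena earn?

B

Problem sets: drop 52 → average of remaining 8 = 593/8 = 74.125
Weighted total:
  Peer review 70 × 0.56 = 39.2
  Midterm exam 99 × 0.14 = 13.86
  Written exam 96 × 0.24 = 23.04
  Problem sets 74.125 × 0.06 = 4.4475
Sum = 80.5475
80.5475 is ≥ 80 and < 90 → B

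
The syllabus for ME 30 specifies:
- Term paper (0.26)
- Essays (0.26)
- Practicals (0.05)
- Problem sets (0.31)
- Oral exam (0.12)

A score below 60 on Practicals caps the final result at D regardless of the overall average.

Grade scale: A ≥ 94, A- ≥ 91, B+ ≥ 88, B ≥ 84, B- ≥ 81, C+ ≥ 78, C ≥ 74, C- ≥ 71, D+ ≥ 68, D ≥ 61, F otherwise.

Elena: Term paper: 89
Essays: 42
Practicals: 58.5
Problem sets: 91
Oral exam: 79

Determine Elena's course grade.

Practicals score 58.5 < 60: minimum not met.
Weighted total:
  Term paper 89 × 0.26 = 23.14
  Essays 42 × 0.26 = 10.92
  Practicals 58.5 × 0.05 = 2.925
  Problem sets 91 × 0.31 = 28.21
  Oral exam 79 × 0.12 = 9.48
Sum = 74.675
74.675 would be C; cap at D applies → D.

D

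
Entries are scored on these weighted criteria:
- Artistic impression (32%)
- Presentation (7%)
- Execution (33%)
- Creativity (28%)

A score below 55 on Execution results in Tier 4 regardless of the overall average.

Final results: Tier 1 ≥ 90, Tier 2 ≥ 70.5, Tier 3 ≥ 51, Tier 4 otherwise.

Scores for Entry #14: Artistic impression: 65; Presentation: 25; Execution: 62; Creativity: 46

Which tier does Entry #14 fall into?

Tier 3

Execution score 62 ≥ 55: minimum met.
Weighted total:
  Artistic impression 65 × 0.32 = 20.8
  Presentation 25 × 0.07 = 1.75
  Execution 62 × 0.33 = 20.46
  Creativity 46 × 0.28 = 12.88
Sum = 55.89
55.89 is ≥ 51 and < 70.5 → Tier 3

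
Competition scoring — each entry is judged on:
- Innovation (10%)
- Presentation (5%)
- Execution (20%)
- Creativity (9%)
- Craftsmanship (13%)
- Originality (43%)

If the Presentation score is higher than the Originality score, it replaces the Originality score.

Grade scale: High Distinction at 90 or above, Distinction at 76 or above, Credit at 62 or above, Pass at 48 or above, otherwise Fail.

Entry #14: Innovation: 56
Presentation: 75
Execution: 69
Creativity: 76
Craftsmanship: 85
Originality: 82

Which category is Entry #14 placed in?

Distinction

Presentation (75) ≤ Originality (82), so Originality stays at 82.
Weighted total:
  Innovation 56 × 0.1 = 5.6
  Presentation 75 × 0.05 = 3.75
  Execution 69 × 0.2 = 13.8
  Creativity 76 × 0.09 = 6.84
  Craftsmanship 85 × 0.13 = 11.05
  Originality 82 × 0.43 = 35.26
Sum = 76.3
76.3 is ≥ 76 and < 90 → Distinction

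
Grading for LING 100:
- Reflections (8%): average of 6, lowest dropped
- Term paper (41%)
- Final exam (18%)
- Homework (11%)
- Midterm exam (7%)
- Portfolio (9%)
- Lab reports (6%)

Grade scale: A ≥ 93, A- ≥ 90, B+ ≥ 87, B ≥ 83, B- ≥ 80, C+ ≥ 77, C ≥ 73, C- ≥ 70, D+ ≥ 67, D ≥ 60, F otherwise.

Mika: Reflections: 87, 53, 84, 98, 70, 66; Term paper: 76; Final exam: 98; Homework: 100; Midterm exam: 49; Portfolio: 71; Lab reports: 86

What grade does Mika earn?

B-

Reflections: drop 53 → average of remaining 5 = 405/5 = 81
Weighted total:
  Reflections 81 × 0.08 = 6.48
  Term paper 76 × 0.41 = 31.16
  Final exam 98 × 0.18 = 17.64
  Homework 100 × 0.11 = 11
  Midterm exam 49 × 0.07 = 3.43
  Portfolio 71 × 0.09 = 6.39
  Lab reports 86 × 0.06 = 5.16
Sum = 81.26
81.26 is ≥ 80 and < 83 → B-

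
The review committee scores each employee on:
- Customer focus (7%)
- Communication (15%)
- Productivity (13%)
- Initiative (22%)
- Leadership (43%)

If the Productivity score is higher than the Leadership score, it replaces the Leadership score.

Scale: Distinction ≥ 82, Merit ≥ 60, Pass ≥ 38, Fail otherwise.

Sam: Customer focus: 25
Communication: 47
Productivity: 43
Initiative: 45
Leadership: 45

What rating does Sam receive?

Productivity (43) ≤ Leadership (45), so Leadership stays at 45.
Weighted total:
  Customer focus 25 × 0.07 = 1.75
  Communication 47 × 0.15 = 7.05
  Productivity 43 × 0.13 = 5.59
  Initiative 45 × 0.22 = 9.9
  Leadership 45 × 0.43 = 19.35
Sum = 43.64
43.64 is ≥ 38 and < 60 → Pass

Pass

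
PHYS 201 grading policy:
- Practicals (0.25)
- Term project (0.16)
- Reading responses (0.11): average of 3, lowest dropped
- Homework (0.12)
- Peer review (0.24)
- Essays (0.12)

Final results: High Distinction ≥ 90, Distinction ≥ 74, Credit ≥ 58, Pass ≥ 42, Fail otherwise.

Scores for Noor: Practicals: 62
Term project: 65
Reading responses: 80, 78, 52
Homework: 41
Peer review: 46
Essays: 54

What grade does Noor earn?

Reading responses: drop 52 → average of remaining 2 = 158/2 = 79
Weighted total:
  Practicals 62 × 0.25 = 15.5
  Term project 65 × 0.16 = 10.4
  Reading responses 79 × 0.11 = 8.69
  Homework 41 × 0.12 = 4.92
  Peer review 46 × 0.24 = 11.04
  Essays 54 × 0.12 = 6.48
Sum = 57.03
57.03 is ≥ 42 and < 58 → Pass

Pass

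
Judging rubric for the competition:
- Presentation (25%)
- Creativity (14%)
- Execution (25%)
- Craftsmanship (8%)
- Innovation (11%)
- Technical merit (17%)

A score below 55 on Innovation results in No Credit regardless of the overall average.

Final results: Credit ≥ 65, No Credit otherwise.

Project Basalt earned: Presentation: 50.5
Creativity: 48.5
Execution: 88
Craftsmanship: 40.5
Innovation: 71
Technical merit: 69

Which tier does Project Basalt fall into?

No Credit

Innovation score 71 ≥ 55: minimum met.
Weighted total:
  Presentation 50.5 × 0.25 = 12.625
  Creativity 48.5 × 0.14 = 6.79
  Execution 88 × 0.25 = 22
  Craftsmanship 40.5 × 0.08 = 3.24
  Innovation 71 × 0.11 = 7.81
  Technical merit 69 × 0.17 = 11.73
Sum = 64.195
64.195 < 65 → No Credit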